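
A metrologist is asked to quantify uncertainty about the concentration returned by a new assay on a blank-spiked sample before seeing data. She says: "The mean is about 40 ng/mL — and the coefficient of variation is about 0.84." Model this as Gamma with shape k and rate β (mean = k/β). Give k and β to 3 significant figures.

k ≈ 1.42, β ≈ 0.0354

For Gamma(k, rate β): mean = k/β, variance = k/β², so CV = 1/√k.
CV = 0.84, hence k = 1/CV² = 1.42.
Then β = k/mean = 1.42/40 = 0.0354.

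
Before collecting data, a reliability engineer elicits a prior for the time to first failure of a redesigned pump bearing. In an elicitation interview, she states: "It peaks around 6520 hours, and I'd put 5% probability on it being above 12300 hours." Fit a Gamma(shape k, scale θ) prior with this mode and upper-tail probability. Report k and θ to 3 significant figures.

Gamma(k,θ) with k>1 has mode (k−1)θ, so θ = 6520/(k−1).
Need P(X < 12300) = 0.95 with θ tied to k this way. Start at k = 2, θ = 6520: P(X<12300) ≈ 0.562.
Too low — raise k to concentrate. Iterating converges to k ≈ 7.9.
Then θ = 6520/(7.9−1) ≈ 945.

k ≈ 7.9, θ ≈ 945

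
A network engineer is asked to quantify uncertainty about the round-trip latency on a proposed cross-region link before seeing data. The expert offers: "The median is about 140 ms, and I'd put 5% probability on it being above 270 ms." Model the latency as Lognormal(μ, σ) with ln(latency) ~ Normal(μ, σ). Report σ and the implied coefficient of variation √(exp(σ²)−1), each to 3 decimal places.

σ ≈ 0.399, CV ≈ 0.416

If T ~ Lognormal(μ,σ) then ln T ~ Normal(μ,σ), so the p-quantile of ln T is μ + z_p·σ.
ln(140) = 4.942 and ln(270) = 5.598; z_{0.5} = 0, z_{0.95} = 1.645.
σ = (5.598 − 4.942)/(1.645 − (0)) = 0.399.
μ = 4.942 − (0)·0.399 = 4.942.
CV = √(exp(σ²)−1) = √(exp(0.1594)−1) = 0.416.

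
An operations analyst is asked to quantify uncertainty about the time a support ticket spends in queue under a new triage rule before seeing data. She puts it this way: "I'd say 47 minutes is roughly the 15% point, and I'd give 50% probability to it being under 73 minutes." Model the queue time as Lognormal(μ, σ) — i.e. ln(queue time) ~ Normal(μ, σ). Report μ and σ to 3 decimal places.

If T ~ Lognormal(μ,σ) then ln T ~ Normal(μ,σ), so the p-quantile of ln T is μ + z_p·σ.
ln(47) = 3.85 and ln(73) = 4.29; z_{0.15} = -1.036, z_{0.5} = 0.
σ = (4.29 − 3.85)/(0 − (-1.036)) = 0.425.
μ = 3.85 − (-1.036)·0.425 = 4.290.

μ ≈ 4.290, σ ≈ 0.425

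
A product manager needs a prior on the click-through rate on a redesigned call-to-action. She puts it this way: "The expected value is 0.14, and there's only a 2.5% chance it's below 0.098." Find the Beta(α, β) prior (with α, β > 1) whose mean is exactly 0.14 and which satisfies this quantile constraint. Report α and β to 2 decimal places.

With mean 0.14 fixed, write α = 0.14s, β = 0.86s where s = α+β.
Need P(θ < 0.098) = 0.025 under Beta(0.14s, 0.86s). Normal approximation: (q−m)/√(m(1−m)/s) ≈ z_{0.025} = -1.96, so s ≈ 0.14·0.86·(-1.96)²/(0.098−0.14)² = 262.2.
At s = 262.2: P(θ<0.098) ≈ 0.017. Adjusting to match 0.025 gives s ≈ 226.09.
So α = 0.14·226.09 ≈ 31.65, β = 0.86·226.09 ≈ 194.44.

α ≈ 31.65, β ≈ 194.44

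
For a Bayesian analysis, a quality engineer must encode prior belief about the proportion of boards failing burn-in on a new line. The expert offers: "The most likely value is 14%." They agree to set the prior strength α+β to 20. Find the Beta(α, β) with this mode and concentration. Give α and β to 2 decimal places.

α = 3.52, β = 16.48

For α,β > 1 the Beta mode is (α−1)/(α+β−2). With α+β = 20, the mode is (α−1)/18.
Set (α−1)/18 = 0.14 → α = 1 + 0.14·18 = 3.52.
β = 20 − α = 16.48.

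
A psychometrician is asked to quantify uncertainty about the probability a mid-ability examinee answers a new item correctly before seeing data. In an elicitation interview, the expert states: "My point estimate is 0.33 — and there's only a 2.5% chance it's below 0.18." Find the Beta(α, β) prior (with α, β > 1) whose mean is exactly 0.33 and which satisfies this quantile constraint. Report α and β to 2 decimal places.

With mean 0.33 fixed, write α = 0.33s, β = 0.67s where s = α+β.
Need P(θ < 0.18) = 0.025 under Beta(0.33s, 0.67s). Normal approximation: (q−m)/√(m(1−m)/s) ≈ z_{0.025} = -1.96, so s ≈ 0.33·0.67·(-1.96)²/(0.18−0.33)² = 37.7.
At s = 37.7: P(θ<0.18) ≈ 0.016. Adjusting to match 0.025 gives s ≈ 31.53.
So α = 0.33·31.53 ≈ 10.41, β = 0.67·31.53 ≈ 21.13.

α ≈ 10.41, β ≈ 21.13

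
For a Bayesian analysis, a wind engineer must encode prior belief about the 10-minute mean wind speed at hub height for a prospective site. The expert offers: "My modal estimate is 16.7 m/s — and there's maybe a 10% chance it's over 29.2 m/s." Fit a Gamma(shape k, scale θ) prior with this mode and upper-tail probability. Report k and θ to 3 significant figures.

Gamma(k,θ) with k>1 has mode (k−1)θ, so θ = 16.7/(k−1).
Need P(X < 29.2) = 0.9 with θ tied to k this way. Start at k = 2, θ = 16.7: P(X<29.2) ≈ 0.522.
Too low — raise k to concentrate. Iterating converges to k ≈ 7.08.
Then θ = 16.7/(7.08−1) ≈ 2.75.

k ≈ 7.08, θ ≈ 2.75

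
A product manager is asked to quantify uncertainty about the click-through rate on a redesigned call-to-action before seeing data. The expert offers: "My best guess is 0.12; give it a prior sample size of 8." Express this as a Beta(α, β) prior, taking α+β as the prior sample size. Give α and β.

α = 0.96, β = 7.04

Under the effective-sample-size interpretation, Beta(α, β) has prior mean α/(α+β) and prior sample size α+β.
So α+β = 8 and α/(α+β) = 0.12, giving α = 0.12·8 = 0.96 and β = 8 − 0.96 = 7.04.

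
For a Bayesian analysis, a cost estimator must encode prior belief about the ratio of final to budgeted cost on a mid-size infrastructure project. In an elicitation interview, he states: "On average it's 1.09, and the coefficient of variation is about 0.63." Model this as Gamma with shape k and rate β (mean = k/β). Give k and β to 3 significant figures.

k ≈ 2.52, β ≈ 2.31

For Gamma(k, rate β): mean = k/β, variance = k/β², so CV = 1/√k.
CV = 0.63, hence k = 1/CV² = 2.52.
Then β = k/mean = 2.52/1.09 = 2.31.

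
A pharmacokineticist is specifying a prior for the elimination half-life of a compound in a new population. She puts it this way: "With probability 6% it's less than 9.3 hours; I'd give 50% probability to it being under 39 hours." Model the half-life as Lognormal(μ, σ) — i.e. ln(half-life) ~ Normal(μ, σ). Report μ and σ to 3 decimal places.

If T ~ Lognormal(μ,σ) then ln T ~ Normal(μ,σ), so the p-quantile of ln T is μ + z_p·σ.
ln(9.3) = 2.23 and ln(39) = 3.664; z_{0.06} = -1.555, z_{0.5} = 0.
σ = (3.664 − 2.23)/(0 − (-1.555)) = 0.922.
μ = 2.23 − (-1.555)·0.922 = 3.664.

μ ≈ 3.664, σ ≈ 0.922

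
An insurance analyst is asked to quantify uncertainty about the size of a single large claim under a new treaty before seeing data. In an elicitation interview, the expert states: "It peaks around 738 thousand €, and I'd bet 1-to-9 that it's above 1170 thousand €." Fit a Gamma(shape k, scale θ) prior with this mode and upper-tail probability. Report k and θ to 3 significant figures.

Gamma(k,θ) with k>1 has mode (k−1)θ, so θ = 738/(k−1).
Need P(X < 1170) = 0.9 with θ tied to k this way. Start at k = 2, θ = 738: P(X<1170) ≈ 0.470.
Too low — raise k to concentrate. Iterating converges to k ≈ 9.84.
Then θ = 738/(9.84−1) ≈ 83.5.

k ≈ 9.84, θ ≈ 83.5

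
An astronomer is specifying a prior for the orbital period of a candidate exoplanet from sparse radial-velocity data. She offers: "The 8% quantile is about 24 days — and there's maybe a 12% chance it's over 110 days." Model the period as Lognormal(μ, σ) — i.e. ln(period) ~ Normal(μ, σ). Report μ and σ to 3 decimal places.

μ ≈ 4.007, σ ≈ 0.590

If T ~ Lognormal(μ,σ) then ln T ~ Normal(μ,σ), so the p-quantile of ln T is μ + z_p·σ.
ln(24) = 3.178 and ln(110) = 4.7; z_{0.08} = -1.405, z_{0.88} = 1.175.
σ = (4.7 − 3.178)/(1.175 − (-1.405)) = 0.590.
μ = 3.178 − (-1.405)·0.590 = 4.007.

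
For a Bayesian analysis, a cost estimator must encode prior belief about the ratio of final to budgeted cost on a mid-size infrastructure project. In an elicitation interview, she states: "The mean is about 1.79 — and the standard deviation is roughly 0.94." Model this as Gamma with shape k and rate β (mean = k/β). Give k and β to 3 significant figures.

For Gamma(k, rate β): mean = k/β, variance = k/β², so CV = 1/√k.
CV = SD/mean = 0.94/1.79 = 0.5251, hence k = 1/CV² = 3.63.
Then β = k/mean = 3.63/1.79 = 2.03.

k ≈ 3.63, β ≈ 2.03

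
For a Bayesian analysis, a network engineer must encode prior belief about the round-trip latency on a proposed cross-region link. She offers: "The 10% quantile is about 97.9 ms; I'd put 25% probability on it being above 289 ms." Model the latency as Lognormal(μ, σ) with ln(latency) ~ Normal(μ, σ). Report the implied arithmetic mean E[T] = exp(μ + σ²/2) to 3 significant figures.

If T ~ Lognormal(μ,σ) then ln T ~ Normal(μ,σ), so the p-quantile of ln T is μ + z_p·σ.
ln(97.9) = 4.584 and ln(289) = 5.666; z_{0.1} = -1.282, z_{0.75} = 0.6745.
σ = (5.666 − 4.584)/(0.6745 − (-1.282)) = 0.553.
μ = 4.584 − (-1.282)·0.553 = 5.293.
E[T] = exp(μ + σ²/2) = exp(5.293 + 0.1531) = 232 ms.

E[T] ≈ 232 ms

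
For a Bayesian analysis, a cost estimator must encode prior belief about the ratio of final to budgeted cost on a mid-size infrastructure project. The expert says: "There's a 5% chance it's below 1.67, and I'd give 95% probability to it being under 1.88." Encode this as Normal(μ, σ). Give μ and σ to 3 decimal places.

μ = 1.775, σ = 0.064

For Normal(μ,σ), the p-quantile is μ + z_p·σ. Here z_{0.05} = -1.645, z_{0.95} = 1.645.
So 1.67 = μ − 1.645σ and 1.88 = μ + 1.645σ.
Subtracting: σ = (1.88 − 1.67)/(1.645 − (-1.645)) = 0.064.
Then μ = 1.67 − (-1.645)·0.064 = 1.775.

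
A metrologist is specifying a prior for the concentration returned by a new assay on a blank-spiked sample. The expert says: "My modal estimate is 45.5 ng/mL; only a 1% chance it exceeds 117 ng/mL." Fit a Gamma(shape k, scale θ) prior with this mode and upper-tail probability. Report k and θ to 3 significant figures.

k ≈ 6.23, θ ≈ 8.7

Gamma(k,θ) with k>1 has mode (k−1)θ, so θ = 45.5/(k−1).
Need P(X < 117) = 0.99 with θ tied to k this way. Start at k = 2, θ = 45.5: P(X<117) ≈ 0.727.
Too low — raise k to concentrate. Iterating converges to k ≈ 6.23.
Then θ = 45.5/(6.23−1) ≈ 8.7.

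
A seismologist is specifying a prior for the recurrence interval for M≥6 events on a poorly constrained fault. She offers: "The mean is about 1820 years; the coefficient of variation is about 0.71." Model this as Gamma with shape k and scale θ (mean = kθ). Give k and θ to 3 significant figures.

k ≈ 1.98, θ ≈ 917

For Gamma(k, scale θ): mean = kθ, variance = kθ², so CV = 1/√k.
CV = 0.71, hence k = 1/CV² = 1.98.
Then θ = mean/k = 1820/1.98 = 917.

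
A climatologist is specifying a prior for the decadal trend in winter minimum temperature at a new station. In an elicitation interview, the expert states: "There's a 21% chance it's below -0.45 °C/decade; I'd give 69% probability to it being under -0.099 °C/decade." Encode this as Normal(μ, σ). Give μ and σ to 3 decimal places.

μ = -0.233, σ = 0.270

For Normal(μ,σ), the p-quantile is μ + z_p·σ. Here z_{0.21} = -0.8064, z_{0.69} = 0.4959.
So -0.45 = μ − 0.8064σ and -0.099 = μ + 0.4959σ.
Subtracting: σ = (-0.099 − -0.45)/(0.4959 − (-0.8064)) = 0.270.
Then μ = -0.45 − (-0.8064)·0.270 = -0.233.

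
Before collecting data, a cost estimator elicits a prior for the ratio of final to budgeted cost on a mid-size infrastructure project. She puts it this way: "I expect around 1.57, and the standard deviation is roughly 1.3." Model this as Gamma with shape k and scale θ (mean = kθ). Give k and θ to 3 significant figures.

For Gamma(k, scale θ): mean = kθ, variance = kθ², so CV = 1/√k.
CV = SD/mean = 1.3/1.57 = 0.828, hence k = 1/CV² = 1.46.
Then θ = mean/k = 1.57/1.46 = 1.08.

k ≈ 1.46, θ ≈ 1.08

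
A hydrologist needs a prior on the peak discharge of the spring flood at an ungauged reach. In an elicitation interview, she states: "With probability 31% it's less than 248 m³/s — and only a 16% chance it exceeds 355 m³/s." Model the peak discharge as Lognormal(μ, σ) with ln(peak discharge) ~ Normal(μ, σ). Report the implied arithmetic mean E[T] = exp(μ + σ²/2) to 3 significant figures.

If T ~ Lognormal(μ,σ) then ln T ~ Normal(μ,σ), so the p-quantile of ln T is μ + z_p·σ.
ln(248) = 5.513 and ln(355) = 5.872; z_{0.31} = -0.4959, z_{0.84} = 0.9945.
σ = (5.872 − 5.513)/(0.9945 − (-0.4959)) = 0.241.
μ = 5.513 − (-0.4959)·0.241 = 5.633.
E[T] = exp(μ + σ²/2) = exp(5.633 + 0.0290) = 288 m³/s.

E[T] ≈ 288 m³/s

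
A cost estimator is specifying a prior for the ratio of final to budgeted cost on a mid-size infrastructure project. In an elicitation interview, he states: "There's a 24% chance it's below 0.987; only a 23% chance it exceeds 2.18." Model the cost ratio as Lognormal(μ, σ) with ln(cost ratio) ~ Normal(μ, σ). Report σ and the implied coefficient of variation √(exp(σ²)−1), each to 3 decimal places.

If T ~ Lognormal(μ,σ) then ln T ~ Normal(μ,σ), so the p-quantile of ln T is μ + z_p·σ.
ln(0.987) = -0.01309 and ln(2.18) = 0.7793; z_{0.24} = -0.7063, z_{0.77} = 0.7388.
σ = (0.7793 − -0.01309)/(0.7388 − (-0.7063)) = 0.548.
μ = -0.01309 − (-0.7063)·0.548 = 0.374.
CV = √(exp(σ²)−1) = √(exp(0.3007)−1) = 0.592.

σ ≈ 0.548, CV ≈ 0.592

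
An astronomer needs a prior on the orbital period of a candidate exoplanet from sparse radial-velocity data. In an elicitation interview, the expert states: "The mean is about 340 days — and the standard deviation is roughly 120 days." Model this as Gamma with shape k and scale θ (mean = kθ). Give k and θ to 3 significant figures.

For Gamma(k, scale θ): mean = kθ, variance = kθ², so CV = 1/√k.
CV = SD/mean = 120/340 = 0.3529, hence k = 1/CV² = 8.03.
Then θ = mean/k = 340/8.03 = 42.4.

k ≈ 8.03, θ ≈ 42.4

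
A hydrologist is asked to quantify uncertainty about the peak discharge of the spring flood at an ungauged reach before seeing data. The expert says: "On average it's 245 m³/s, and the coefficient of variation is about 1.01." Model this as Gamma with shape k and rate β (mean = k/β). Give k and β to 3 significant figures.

k ≈ 0.98, β ≈ 0.004

For Gamma(k, rate β): mean = k/β, variance = k/β², so CV = 1/√k.
CV = 1.01, hence k = 1/CV² = 0.98.
Then β = k/mean = 0.98/245 = 0.004.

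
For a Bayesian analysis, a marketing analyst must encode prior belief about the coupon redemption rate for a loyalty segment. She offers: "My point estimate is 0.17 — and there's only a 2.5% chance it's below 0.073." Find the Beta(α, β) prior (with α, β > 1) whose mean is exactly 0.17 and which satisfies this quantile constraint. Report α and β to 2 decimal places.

α ≈ 6.99, β ≈ 34.14

With mean 0.17 fixed, write α = 0.17s, β = 0.83s where s = α+β.
Need P(θ < 0.073) = 0.025 under Beta(0.17s, 0.83s). Normal approximation: (q−m)/√(m(1−m)/s) ≈ z_{0.025} = -1.96, so s ≈ 0.17·0.83·(-1.96)²/(0.073−0.17)² = 57.6.
At s = 57.6: P(θ<0.073) ≈ 0.009. Adjusting to match 0.025 gives s ≈ 41.13.
So α = 0.17·41.13 ≈ 6.99, β = 0.83·41.13 ≈ 34.14.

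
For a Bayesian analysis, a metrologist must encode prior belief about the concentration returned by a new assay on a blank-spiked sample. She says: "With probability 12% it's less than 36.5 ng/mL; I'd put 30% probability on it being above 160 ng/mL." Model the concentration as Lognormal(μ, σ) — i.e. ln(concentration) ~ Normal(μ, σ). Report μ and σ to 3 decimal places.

If T ~ Lognormal(μ,σ) then ln T ~ Normal(μ,σ), so the p-quantile of ln T is μ + z_p·σ.
ln(36.5) = 3.597 and ln(160) = 5.075; z_{0.12} = -1.175, z_{0.7} = 0.5244.
σ = (5.075 − 3.597)/(0.5244 − (-1.175)) = 0.870.
μ = 3.597 − (-1.175)·0.870 = 4.619.

μ ≈ 4.619, σ ≈ 0.870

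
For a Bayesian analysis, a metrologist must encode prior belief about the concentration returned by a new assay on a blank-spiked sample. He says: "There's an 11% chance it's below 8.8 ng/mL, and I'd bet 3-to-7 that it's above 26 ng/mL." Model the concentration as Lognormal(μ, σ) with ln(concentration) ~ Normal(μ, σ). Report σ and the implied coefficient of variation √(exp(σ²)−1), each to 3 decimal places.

σ ≈ 0.619, CV ≈ 0.683

If T ~ Lognormal(μ,σ) then ln T ~ Normal(μ,σ), so the p-quantile of ln T is μ + z_p·σ.
ln(8.8) = 2.175 and ln(26) = 3.258; z_{0.11} = -1.227, z_{0.7} = 0.5244.
σ = (3.258 − 2.175)/(0.5244 − (-1.227)) = 0.619.
μ = 2.175 − (-1.227)·0.619 = 2.934.
CV = √(exp(σ²)−1) = √(exp(0.3828)−1) = 0.683.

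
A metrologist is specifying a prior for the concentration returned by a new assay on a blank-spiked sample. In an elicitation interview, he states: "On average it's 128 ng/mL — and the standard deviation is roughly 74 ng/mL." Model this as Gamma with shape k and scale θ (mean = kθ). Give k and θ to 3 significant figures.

k ≈ 2.99, θ ≈ 42.8

For Gamma(k, scale θ): mean = kθ, variance = kθ², so CV = 1/√k.
CV = SD/mean = 74/128 = 0.5781, hence k = 1/CV² = 2.99.
Then θ = mean/k = 128/2.99 = 42.8.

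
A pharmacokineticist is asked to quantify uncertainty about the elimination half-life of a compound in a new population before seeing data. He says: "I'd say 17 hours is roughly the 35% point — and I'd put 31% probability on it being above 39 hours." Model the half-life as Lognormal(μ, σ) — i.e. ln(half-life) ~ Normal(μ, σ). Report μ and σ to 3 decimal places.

μ ≈ 3.196, σ ≈ 0.942

If T ~ Lognormal(μ,σ) then ln T ~ Normal(μ,σ), so the p-quantile of ln T is μ + z_p·σ.
ln(17) = 2.833 and ln(39) = 3.664; z_{0.35} = -0.3853, z_{0.69} = 0.4959.
σ = (3.664 − 2.833)/(0.4959 − (-0.3853)) = 0.942.
μ = 2.833 − (-0.3853)·0.942 = 3.196.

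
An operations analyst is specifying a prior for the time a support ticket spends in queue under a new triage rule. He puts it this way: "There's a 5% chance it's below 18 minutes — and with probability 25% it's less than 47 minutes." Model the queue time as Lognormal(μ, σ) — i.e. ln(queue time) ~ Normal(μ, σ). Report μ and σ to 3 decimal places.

If T ~ Lognormal(μ,σ) then ln T ~ Normal(μ,σ), so the p-quantile of ln T is μ + z_p·σ.
ln(18) = 2.89 and ln(47) = 3.85; z_{0.05} = -1.645, z_{0.25} = -0.6745.
σ = (3.85 − 2.89)/(-0.6745 − (-1.645)) = 0.989.
μ = 2.89 − (-1.645)·0.989 = 4.517.

μ ≈ 4.517, σ ≈ 0.989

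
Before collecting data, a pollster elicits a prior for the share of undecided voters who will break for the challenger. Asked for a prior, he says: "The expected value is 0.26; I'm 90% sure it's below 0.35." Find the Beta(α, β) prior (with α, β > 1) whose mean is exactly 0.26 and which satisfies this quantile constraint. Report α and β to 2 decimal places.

With mean 0.26 fixed, write α = 0.26s, β = 0.74s where s = α+β.
Need P(θ < 0.35) = 0.9 under Beta(0.26s, 0.74s). Normal approximation: (q−m)/√(m(1−m)/s) ≈ z_{0.9} = 1.28, so s ≈ 0.26·0.74·(1.28)²/(0.35−0.26)² = 39.0.
At s = 39.0: P(θ<0.35) ≈ 0.896. Adjusting to match 0.9 gives s ≈ 40.68.
So α = 0.26·40.68 ≈ 10.58, β = 0.74·40.68 ≈ 30.11.

α ≈ 10.58, β ≈ 30.11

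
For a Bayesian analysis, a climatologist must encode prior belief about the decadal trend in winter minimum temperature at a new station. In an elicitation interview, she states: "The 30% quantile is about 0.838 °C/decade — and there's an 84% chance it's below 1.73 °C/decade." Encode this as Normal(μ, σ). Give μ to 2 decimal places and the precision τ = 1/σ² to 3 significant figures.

The p-quantile of Normal(μ,σ) is μ + z_p·σ, with z_{0.3} = -0.5244 and z_{0.84} = 0.9945.
Eliminate σ: μ = (z₂·x₁ − z₁·x₂)/(z₂ − z₁) = (0.9945·0.838 − (-0.5244)·1.73)/1.519 = 1.15.
Then σ = (x₂ − x₁)/(z₂ − z₁) = (1.73 − 0.838)/1.519 = 0.59.
Precision τ = 1/σ² = 1/0.5873² = 2.9.

μ = 1.15, τ = 2.9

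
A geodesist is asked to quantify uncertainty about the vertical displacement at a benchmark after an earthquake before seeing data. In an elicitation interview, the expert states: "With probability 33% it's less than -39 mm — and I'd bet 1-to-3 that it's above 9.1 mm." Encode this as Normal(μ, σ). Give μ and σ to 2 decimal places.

The p-quantile of Normal(μ,σ) is μ + z_p·σ, with z_{0.33} = -0.4399 and z_{0.75} = 0.6745.
Eliminate σ: μ = (z₂·x₁ − z₁·x₂)/(z₂ − z₁) = (0.6745·-39 − (-0.4399)·9.1)/1.114 = -20.01.
Then σ = (x₂ − x₁)/(z₂ − z₁) = (9.1 − -39)/1.114 = 43.16.

μ = -20.01, σ = 43.16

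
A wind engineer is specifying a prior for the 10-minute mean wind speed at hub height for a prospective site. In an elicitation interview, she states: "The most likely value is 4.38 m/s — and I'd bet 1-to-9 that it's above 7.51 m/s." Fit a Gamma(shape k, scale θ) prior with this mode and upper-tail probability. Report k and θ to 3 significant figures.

Gamma(k,θ) with k>1 has mode (k−1)θ, so θ = 4.38/(k−1).
Need P(X < 7.51) = 0.9 with θ tied to k this way. Start at k = 2, θ = 4.38: P(X<7.51) ≈ 0.511.
Too low — raise k to concentrate. Iterating converges to k ≈ 7.52.
Then θ = 4.38/(7.52−1) ≈ 0.672.

k ≈ 7.52, θ ≈ 0.672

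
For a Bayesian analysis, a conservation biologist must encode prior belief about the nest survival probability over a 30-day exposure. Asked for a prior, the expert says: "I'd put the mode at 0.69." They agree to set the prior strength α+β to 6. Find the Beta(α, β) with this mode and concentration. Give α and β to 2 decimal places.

For α,β > 1 the Beta mode is (α−1)/(α+β−2). With α+β = 6, the mode is (α−1)/4.
Set (α−1)/4 = 0.69 → α = 1 + 0.69·4 = 3.76.
β = 6 − α = 2.24.

α = 3.76, β = 2.24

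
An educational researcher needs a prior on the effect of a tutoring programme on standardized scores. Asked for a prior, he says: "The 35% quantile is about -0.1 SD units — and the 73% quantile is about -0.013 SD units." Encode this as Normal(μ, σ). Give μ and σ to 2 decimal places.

μ = -0.07, σ = 0.09

The p-quantile of Normal(μ,σ) is μ + z_p·σ, with z_{0.35} = -0.3853 and z_{0.73} = 0.6128.
Eliminate σ: μ = (z₂·x₁ − z₁·x₂)/(z₂ − z₁) = (0.6128·-0.1 − (-0.3853)·-0.013)/0.9981 = -0.07.
Then σ = (x₂ − x₁)/(z₂ − z₁) = (-0.013 − -0.1)/0.9981 = 0.09.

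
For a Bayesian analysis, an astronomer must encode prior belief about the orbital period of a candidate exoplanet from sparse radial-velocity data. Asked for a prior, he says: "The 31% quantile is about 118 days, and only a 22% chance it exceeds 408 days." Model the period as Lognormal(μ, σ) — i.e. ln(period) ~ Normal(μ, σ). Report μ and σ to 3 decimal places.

μ ≈ 5.256, σ ≈ 0.978

If T ~ Lognormal(μ,σ) then ln T ~ Normal(μ,σ), so the p-quantile of ln T is μ + z_p·σ.
ln(118) = 4.771 and ln(408) = 6.011; z_{0.31} = -0.4959, z_{0.78} = 0.7722.
σ = (6.011 − 4.771)/(0.7722 − (-0.4959)) = 0.978.
μ = 4.771 − (-0.4959)·0.978 = 5.256.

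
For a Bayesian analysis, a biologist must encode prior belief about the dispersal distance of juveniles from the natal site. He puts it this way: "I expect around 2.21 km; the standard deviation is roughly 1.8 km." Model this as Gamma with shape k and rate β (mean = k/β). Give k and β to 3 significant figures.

For Gamma(k, rate β): mean = k/β, variance = k/β², so CV = 1/√k.
CV = SD/mean = 1.8/2.21 = 0.8145, hence k = 1/CV² = 1.51.
Then β = k/mean = 1.51/2.21 = 0.682.

k ≈ 1.51, β ≈ 0.682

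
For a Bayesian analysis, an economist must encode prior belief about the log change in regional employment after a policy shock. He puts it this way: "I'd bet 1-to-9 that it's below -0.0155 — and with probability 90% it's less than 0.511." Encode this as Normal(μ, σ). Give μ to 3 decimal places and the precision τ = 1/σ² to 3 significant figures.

For Normal(μ,σ), the p-quantile is μ + z_p·σ. Here z_{0.1} = -1.282, z_{0.9} = 1.282.
So -0.0155 = μ − 1.282σ and 0.511 = μ + 1.282σ.
Subtracting: σ = (0.511 − -0.0155)/(1.282 − (-1.282)) = 0.205.
Then μ = -0.0155 − (-1.282)·0.205 = 0.248.
Precision τ = 1/σ² = 1/0.2054² = 23.7.

μ = 0.248, τ = 23.7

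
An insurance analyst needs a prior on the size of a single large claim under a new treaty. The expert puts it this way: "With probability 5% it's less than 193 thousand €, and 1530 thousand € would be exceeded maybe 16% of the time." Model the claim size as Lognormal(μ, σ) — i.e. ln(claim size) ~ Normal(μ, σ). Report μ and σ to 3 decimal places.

If T ~ Lognormal(μ,σ) then ln T ~ Normal(μ,σ), so the p-quantile of ln T is μ + z_p·σ.
ln(193) = 5.263 and ln(1530) = 7.333; z_{0.05} = -1.645, z_{0.84} = 0.9945.
σ = (7.333 − 5.263)/(0.9945 − (-1.645)) = 0.784.
μ = 5.263 − (-1.645)·0.784 = 6.553.

μ ≈ 6.553, σ ≈ 0.784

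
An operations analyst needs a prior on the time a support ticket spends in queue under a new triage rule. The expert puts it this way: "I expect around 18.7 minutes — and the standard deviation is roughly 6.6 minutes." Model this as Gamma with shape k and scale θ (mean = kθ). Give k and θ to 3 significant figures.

k ≈ 8.03, θ ≈ 2.33

For Gamma(k, scale θ): mean = kθ, variance = kθ², so CV = 1/√k.
CV = SD/mean = 6.6/18.7 = 0.3529, hence k = 1/CV² = 8.03.
Then θ = mean/k = 18.7/8.03 = 2.33.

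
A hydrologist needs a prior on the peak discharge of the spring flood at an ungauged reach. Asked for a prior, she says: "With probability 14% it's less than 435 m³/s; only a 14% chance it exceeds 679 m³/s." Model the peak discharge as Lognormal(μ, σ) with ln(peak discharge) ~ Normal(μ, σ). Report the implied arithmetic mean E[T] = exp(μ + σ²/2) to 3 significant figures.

If T ~ Lognormal(μ,σ) then ln T ~ Normal(μ,σ), so the p-quantile of ln T is μ + z_p·σ.
ln(435) = 6.075 and ln(679) = 6.521; z_{0.14} = -1.08, z_{0.86} = 1.08.
σ = (6.521 − 6.075)/(1.08 − (-1.08)) = 0.206.
μ = 6.075 − (-1.08)·0.206 = 6.298.
E[T] = exp(μ + σ²/2) = exp(6.298 + 0.0212) = 555 m³/s.

E[T] ≈ 555 m³/s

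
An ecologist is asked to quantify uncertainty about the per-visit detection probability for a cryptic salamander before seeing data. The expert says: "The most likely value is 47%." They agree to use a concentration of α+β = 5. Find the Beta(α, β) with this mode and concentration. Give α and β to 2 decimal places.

For α,β > 1 the Beta mode is (α−1)/(α+β−2). With α+β = 5, the mode is (α−1)/3.
Set (α−1)/3 = 0.47 → α = 1 + 0.47·3 = 2.41.
β = 5 − α = 2.59.

α = 2.41, β = 2.59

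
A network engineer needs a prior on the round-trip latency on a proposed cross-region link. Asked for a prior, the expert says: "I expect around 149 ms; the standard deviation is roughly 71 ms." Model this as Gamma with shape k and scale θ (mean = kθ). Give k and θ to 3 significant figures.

k ≈ 4.4, θ ≈ 33.8

For Gamma(k, scale θ): mean = kθ, variance = kθ², so CV = 1/√k.
CV = SD/mean = 71/149 = 0.4765, hence k = 1/CV² = 4.4.
Then θ = mean/k = 149/4.4 = 33.8.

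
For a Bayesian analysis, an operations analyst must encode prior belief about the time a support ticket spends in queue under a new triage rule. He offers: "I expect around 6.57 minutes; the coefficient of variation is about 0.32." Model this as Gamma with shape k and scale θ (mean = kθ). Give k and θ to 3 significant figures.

k ≈ 9.77, θ ≈ 0.673

For Gamma(k, scale θ): mean = kθ, variance = kθ², so CV = 1/√k.
CV = 0.32, hence k = 1/CV² = 9.77.
Then θ = mean/k = 6.57/9.77 = 0.673.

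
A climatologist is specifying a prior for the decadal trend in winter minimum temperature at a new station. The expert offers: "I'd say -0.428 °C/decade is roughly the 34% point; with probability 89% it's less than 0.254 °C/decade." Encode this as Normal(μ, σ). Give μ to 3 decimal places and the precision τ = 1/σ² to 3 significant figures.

μ = -0.256, τ = 5.78

The p-quantile of Normal(μ,σ) is μ + z_p·σ, with z_{0.34} = -0.4125 and z_{0.89} = 1.227.
Eliminate σ: μ = (z₂·x₁ − z₁·x₂)/(z₂ − z₁) = (1.227·-0.428 − (-0.4125)·0.254)/1.639 = -0.256.
Then σ = (x₂ − x₁)/(z₂ − z₁) = (0.254 − -0.428)/1.639 = 0.416.
Precision τ = 1/σ² = 1/0.4161² = 5.78.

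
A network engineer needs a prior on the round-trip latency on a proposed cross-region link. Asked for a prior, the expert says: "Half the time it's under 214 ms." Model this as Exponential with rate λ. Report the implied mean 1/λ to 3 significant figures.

Exponential median = ln 2 / λ, so λ = ln 2 / 214.0 = 0.00324.
Mean = 1/λ = 309 ms.

mean ≈ 309 ms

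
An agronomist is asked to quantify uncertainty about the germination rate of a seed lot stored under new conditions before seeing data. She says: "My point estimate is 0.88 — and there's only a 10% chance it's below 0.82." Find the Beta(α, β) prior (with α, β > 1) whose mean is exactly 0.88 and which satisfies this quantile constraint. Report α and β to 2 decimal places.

α ≈ 45.57, β ≈ 6.21

With mean 0.88 fixed, write α = 0.88s, β = 0.12s where s = α+β.
Need P(θ < 0.82) = 0.1 under Beta(0.88s, 0.12s). Normal approximation: (q−m)/√(m(1−m)/s) ≈ z_{0.1} = -1.28, so s ≈ 0.88·0.12·(-1.28)²/(0.82−0.88)² = 48.2.
At s = 48.2: P(θ<0.82) ≈ 0.107. Adjusting to match 0.1 gives s ≈ 51.78.
So α = 0.88·51.78 ≈ 45.57, β = 0.12·51.78 ≈ 6.21.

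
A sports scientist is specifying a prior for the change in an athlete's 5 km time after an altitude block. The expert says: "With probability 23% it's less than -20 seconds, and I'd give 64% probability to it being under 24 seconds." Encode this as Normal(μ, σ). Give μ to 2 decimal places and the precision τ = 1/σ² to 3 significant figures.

The p-quantile of Normal(μ,σ) is μ + z_p·σ, with z_{0.23} = -0.7388 and z_{0.64} = 0.3585.
Eliminate σ: μ = (z₂·x₁ − z₁·x₂)/(z₂ − z₁) = (0.3585·-20 − (-0.7388)·24)/1.097 = 9.63.
Then σ = (x₂ − x₁)/(z₂ − z₁) = (24 − -20)/1.097 = 40.10.
Precision τ = 1/σ² = 1/40.1² = 0.000622.

μ = 9.63, τ = 0.000622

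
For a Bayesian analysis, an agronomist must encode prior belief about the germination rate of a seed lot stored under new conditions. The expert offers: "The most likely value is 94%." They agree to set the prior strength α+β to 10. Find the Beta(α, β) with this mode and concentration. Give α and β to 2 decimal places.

For α,β > 1 the Beta mode is (α−1)/(α+β−2). With α+β = 10, the mode is (α−1)/8.
Set (α−1)/8 = 0.94 → α = 1 + 0.94·8 = 8.52.
β = 10 − α = 1.48.

α = 8.52, β = 1.48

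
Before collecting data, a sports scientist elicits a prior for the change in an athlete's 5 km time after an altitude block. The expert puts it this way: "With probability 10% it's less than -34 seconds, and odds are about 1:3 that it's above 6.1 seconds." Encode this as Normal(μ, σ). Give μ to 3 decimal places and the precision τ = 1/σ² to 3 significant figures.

The p-quantile of Normal(μ,σ) is μ + z_p·σ, with z_{0.1} = -1.282 and z_{0.75} = 0.6745.
Eliminate σ: μ = (z₂·x₁ − z₁·x₂)/(z₂ − z₁) = (0.6745·-34 − (-1.282)·6.1)/1.956 = -7.727.
Then σ = (x₂ − x₁)/(z₂ − z₁) = (6.1 − -34)/1.956 = 20.501.
Precision τ = 1/σ² = 1/20.5² = 0.00238.

μ = -7.727, τ = 0.00238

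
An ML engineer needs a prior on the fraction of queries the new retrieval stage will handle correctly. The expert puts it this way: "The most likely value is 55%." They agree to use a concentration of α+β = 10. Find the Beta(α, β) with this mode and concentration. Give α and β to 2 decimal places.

For α,β > 1 the Beta mode is (α−1)/(α+β−2). With α+β = 10, the mode is (α−1)/8.
Set (α−1)/8 = 0.55 → α = 1 + 0.55·8 = 5.40.
β = 10 − α = 4.60.

α = 5.40, β = 4.60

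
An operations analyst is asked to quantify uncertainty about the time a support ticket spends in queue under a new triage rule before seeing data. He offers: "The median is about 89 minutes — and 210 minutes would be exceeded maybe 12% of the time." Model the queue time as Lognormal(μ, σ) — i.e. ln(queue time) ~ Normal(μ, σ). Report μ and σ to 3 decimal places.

μ ≈ 4.489, σ ≈ 0.731

If T ~ Lognormal(μ,σ) then ln T ~ Normal(μ,σ), so the p-quantile of ln T is μ + z_p·σ.
ln(89) = 4.489 and ln(210) = 5.347; z_{0.5} = 0, z_{0.88} = 1.175.
σ = (5.347 − 4.489)/(1.175 − (0)) = 0.731.
μ = 4.489 − (0)·0.731 = 4.489.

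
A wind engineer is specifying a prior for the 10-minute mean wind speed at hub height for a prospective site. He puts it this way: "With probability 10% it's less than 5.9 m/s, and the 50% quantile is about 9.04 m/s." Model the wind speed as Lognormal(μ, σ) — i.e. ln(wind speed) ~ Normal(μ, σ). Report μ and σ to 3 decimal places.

μ ≈ 2.202, σ ≈ 0.333

If T ~ Lognormal(μ,σ) then ln T ~ Normal(μ,σ), so the p-quantile of ln T is μ + z_p·σ.
ln(5.9) = 1.775 and ln(9.04) = 2.202; z_{0.1} = -1.282, z_{0.5} = 0.
σ = (2.202 − 1.775)/(0 − (-1.282)) = 0.333.
μ = 1.775 − (-1.282)·0.333 = 2.202.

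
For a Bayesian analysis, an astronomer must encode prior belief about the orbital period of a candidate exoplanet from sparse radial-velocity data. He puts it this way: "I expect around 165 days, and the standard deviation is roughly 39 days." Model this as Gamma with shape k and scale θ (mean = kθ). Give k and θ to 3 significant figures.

For Gamma(k, scale θ): mean = kθ, variance = kθ², so CV = 1/√k.
CV = SD/mean = 39/165 = 0.2364, hence k = 1/CV² = 17.9.
Then θ = mean/k = 165/17.9 = 9.22.

k ≈ 17.9, θ ≈ 9.22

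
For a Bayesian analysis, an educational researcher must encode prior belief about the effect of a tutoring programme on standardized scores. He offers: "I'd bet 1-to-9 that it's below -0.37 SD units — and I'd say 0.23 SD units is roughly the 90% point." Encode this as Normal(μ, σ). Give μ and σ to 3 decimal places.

For Normal(μ,σ), the p-quantile is μ + z_p·σ. Here z_{0.1} = -1.282, z_{0.9} = 1.282.
So -0.37 = μ − 1.282σ and 0.23 = μ + 1.282σ.
Subtracting: σ = (0.23 − -0.37)/(1.282 − (-1.282)) = 0.234.
Then μ = -0.37 − (-1.282)·0.234 = -0.070.

μ = -0.070, σ = 0.234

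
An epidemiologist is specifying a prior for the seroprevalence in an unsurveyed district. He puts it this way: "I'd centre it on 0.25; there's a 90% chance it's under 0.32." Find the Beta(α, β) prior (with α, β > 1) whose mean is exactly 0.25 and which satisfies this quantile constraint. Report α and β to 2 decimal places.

With mean 0.25 fixed, write α = 0.25s, β = 0.75s where s = α+β.
Need P(θ < 0.32) = 0.9 under Beta(0.25s, 0.75s). Normal approximation: (q−m)/√(m(1−m)/s) ≈ z_{0.9} = 1.28, so s ≈ 0.25·0.75·(1.28)²/(0.32−0.25)² = 62.8.
At s = 62.8: P(θ<0.32) ≈ 0.896. Adjusting to match 0.9 gives s ≈ 65.24.
So α = 0.25·65.24 ≈ 16.31, β = 0.75·65.24 ≈ 48.93.

α ≈ 16.31, β ≈ 48.93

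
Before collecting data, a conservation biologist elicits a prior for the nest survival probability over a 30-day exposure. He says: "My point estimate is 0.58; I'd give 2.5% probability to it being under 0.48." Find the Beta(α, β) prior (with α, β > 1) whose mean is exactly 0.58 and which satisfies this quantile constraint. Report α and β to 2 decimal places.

α ≈ 55.20, β ≈ 39.97

With mean 0.58 fixed, write α = 0.58s, β = 0.42s where s = α+β.
Need P(θ < 0.48) = 0.025 under Beta(0.58s, 0.42s). Normal approximation: (q−m)/√(m(1−m)/s) ≈ z_{0.025} = -1.96, so s ≈ 0.58·0.42·(-1.96)²/(0.48−0.58)² = 93.6.
At s = 93.6: P(θ<0.48) ≈ 0.026. Adjusting to match 0.025 gives s ≈ 95.18.
So α = 0.58·95.18 ≈ 55.20, β = 0.42·95.18 ≈ 39.97.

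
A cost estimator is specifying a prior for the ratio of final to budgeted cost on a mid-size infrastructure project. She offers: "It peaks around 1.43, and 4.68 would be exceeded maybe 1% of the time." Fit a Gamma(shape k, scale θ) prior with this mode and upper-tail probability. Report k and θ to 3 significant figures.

k ≈ 4.13, θ ≈ 0.456

Gamma(k,θ) with k>1 has mode (k−1)θ, so θ = 1.43/(k−1).
Need P(X < 4.68) = 0.99 with θ tied to k this way. Start at k = 2, θ = 1.43: P(X<4.68) ≈ 0.838.
Too low — raise k to concentrate. Iterating converges to k ≈ 4.13.
Then θ = 1.43/(4.13−1) ≈ 0.456.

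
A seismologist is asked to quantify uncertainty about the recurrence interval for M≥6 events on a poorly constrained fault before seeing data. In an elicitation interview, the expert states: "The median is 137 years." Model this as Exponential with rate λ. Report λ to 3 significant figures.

Exponential median = ln 2 / λ, so λ = ln 2 / 137.0 = 0.00506.

λ ≈ 0.00506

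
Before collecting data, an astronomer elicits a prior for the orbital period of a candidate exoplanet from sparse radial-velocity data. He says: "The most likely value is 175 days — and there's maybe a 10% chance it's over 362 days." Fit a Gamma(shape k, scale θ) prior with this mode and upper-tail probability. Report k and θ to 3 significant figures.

Gamma(k,θ) with k>1 has mode (k−1)θ, so θ = 175/(k−1).
Need P(X < 362) = 0.9 with θ tied to k this way. Start at k = 2, θ = 175: P(X<362) ≈ 0.612.
Too low — raise k to concentrate. Iterating converges to k ≈ 4.63.
Then θ = 175/(4.63−1) ≈ 48.2.

k ≈ 4.63, θ ≈ 48.2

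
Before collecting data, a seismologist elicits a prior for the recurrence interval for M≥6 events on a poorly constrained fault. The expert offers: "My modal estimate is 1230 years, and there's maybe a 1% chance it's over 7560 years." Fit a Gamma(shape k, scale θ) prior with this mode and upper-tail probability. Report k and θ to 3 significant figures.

Gamma(k,θ) with k>1 has mode (k−1)θ, so θ = 1230/(k−1).
Need P(X < 7560) = 0.99 with θ tied to k this way. Start at k = 2, θ = 1230: P(X<7560) ≈ 0.985.
Too low — raise k to concentrate. Iterating converges to k ≈ 2.11.
Then θ = 1230/(2.11−1) ≈ 1100.

k ≈ 2.11, θ ≈ 1100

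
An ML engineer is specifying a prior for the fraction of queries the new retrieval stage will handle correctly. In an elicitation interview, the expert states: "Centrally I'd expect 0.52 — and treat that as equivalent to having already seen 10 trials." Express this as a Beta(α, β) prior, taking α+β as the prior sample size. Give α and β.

α = 5.2, β = 4.8

Under the effective-sample-size interpretation, Beta(α, β) has prior mean α/(α+β) and prior sample size α+β.
So α+β = 10 and α/(α+β) = 0.52, giving α = 0.52·10 = 5.2 and β = 10 − 5.2 = 4.8.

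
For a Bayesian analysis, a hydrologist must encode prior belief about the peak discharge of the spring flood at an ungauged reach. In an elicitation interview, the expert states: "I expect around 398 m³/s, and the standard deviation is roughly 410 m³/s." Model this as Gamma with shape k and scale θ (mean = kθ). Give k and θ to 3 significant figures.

For Gamma(k, scale θ): mean = kθ, variance = kθ², so CV = 1/√k.
CV = SD/mean = 410/398 = 1.03, hence k = 1/CV² = 0.942.
Then θ = mean/k = 398/0.942 = 422.

k ≈ 0.942, θ ≈ 422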